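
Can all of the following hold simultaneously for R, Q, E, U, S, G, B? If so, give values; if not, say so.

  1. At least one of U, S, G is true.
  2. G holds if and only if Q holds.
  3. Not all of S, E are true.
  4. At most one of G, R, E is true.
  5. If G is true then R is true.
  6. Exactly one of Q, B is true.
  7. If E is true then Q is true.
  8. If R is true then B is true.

R: True, Q: False, E: False, U: False, S: True, G: False, B: True

  (1) {U, S, G}: 1 true — at least one ✓
  (2) G=F, Q=F — same ✓
  (3) {S, E}: 1/2 true — not all ✓
  (4) {G, R, E}: 1 true — at most one ✓
  (5) G=F ⇒ R: vacuous ✓
  (6) {Q, B}: 1 true — exactly one ✓
  (7) E=F ⇒ Q: vacuous ✓
  (8) R=T ⇒ B: T ✓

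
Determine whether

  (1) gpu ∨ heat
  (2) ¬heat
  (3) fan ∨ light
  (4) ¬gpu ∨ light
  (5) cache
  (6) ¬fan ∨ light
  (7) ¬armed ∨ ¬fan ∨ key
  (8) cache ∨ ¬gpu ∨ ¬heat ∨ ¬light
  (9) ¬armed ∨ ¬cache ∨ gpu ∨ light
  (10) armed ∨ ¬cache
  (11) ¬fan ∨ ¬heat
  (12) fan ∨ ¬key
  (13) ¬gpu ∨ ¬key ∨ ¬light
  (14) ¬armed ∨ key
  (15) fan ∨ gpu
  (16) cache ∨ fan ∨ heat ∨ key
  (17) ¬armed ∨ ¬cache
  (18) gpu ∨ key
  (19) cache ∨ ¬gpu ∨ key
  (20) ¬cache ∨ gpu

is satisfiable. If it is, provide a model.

Case cache = True:
  (¬heat) forces heat = False.
  (gpu ∨ heat) forces gpu = True.
  (¬gpu ∨ light) forces light = True.
  (armed ∨ ¬cache) forces armed = True.
  Clause (¬armed ∨ ¬cache) is falsified — contradiction.
Case cache = False:
  Clause (cache) is falsified — contradiction.
Both cases fail, so the formula is unsatisfiable.

Unsatisfiable — no assignment works.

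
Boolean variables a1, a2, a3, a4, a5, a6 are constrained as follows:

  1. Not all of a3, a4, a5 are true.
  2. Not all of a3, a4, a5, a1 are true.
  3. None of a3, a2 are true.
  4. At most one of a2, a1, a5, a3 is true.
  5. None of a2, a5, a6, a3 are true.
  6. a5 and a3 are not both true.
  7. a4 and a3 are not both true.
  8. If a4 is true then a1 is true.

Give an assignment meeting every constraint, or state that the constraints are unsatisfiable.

a1 = True; a2 = False; a3 = False; a4 = False; a5 = False; a6 = False

  (1) {a3, a4, a5}: 0/3 true — not all ✓
  (2) {a3, a4, a5, a1}: 1/4 true — not all ✓
  (3) {a3, a2}: 0 true — none ✓
  (4) {a2, a1, a5, a3}: 1 true — at most one ✓
  (5) {a2, a5, a6, a3}: 0 true — none ✓
  (6) a5=F, a3=F — not both ✓
  (7) a4=F, a3=F — not both ✓
  (8) a4=F ⇒ a1: vacuous ✓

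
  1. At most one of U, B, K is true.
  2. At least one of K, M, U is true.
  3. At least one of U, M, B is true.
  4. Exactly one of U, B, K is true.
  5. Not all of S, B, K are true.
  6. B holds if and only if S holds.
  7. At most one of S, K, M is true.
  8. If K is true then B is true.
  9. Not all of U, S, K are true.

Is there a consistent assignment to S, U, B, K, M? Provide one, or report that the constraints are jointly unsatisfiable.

S = False, U = True, B = False, K = False, M = True

  (1) {U, B, K}: 1 true — at most one ✓
  (2) {K, M, U}: 2 true — at least one ✓
  (3) {U, M, B}: 2 true — at least one ✓
  (4) {U, B, K}: 1 true — exactly one ✓
  (5) {S, B, K}: 0/3 true — not all ✓
  (6) B=F, S=F — same ✓
  (7) {S, K, M}: 1 true — at most one ✓
  (8) K=F ⇒ B: vacuous ✓
  (9) {U, S, K}: 1/3 true — not all ✓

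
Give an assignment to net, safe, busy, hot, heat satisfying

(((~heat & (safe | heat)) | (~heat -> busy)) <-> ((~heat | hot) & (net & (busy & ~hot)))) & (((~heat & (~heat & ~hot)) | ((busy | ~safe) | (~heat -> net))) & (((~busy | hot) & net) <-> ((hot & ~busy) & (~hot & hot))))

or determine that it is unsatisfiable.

net = True; safe = False; busy = True; hot = False; heat = False

  ((~heat & (safe | heat)) | (~heat -> busy)) <-> ((~heat | hot) & (net & (busy & ~hot))) = True
    (~heat & (safe | heat)) | (~heat -> busy) = True
      ~heat & (safe | heat) = False
        ~heat = True
        safe | heat = False
      ~heat -> busy = True
        ~heat = True
    (~heat | hot) & (net & (busy & ~hot)) = True
      ~heat | hot = True
        ~heat = True
      net & (busy & ~hot) = True
        busy & ~hot = True
          ~hot = True
  ((~heat & (~heat & ~hot)) | ((busy | ~safe) | (~heat -> net))) & (((~busy | hot) & net) <-> ((hot & ~busy) & (~hot & hot))) = True
    (~heat & (~heat & ~hot)) | ((busy | ~safe) | (~heat -> net)) = True
      ~heat & (~heat & ~hot) = True
        ~heat = True
        ~heat & ~hot = True
          ~heat = True
          ~hot = True
      (busy | ~safe) | (~heat -> net) = True
        busy | ~safe = True
          ~safe = True
        ~heat -> net = True
          ~heat = True
    ((~busy | hot) & net) <-> ((hot & ~busy) & (~hot & hot)) = True
      (~busy | hot) & net = False
        ~busy | hot = False
          ~busy = False
      (hot & ~busy) & (~hot & hot) = False
        hot & ~busy = False
          ~busy = False
        ~hot & hot = False
          ~hot = True
Both conjuncts True, so the formula holds.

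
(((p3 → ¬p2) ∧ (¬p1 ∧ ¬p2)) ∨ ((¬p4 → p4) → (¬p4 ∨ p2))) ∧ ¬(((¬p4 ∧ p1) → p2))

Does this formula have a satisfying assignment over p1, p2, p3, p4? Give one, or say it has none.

p1 = True, p2 = False, p3 = False, p4 = False

  ((p3 → ¬p2) ∧ (¬p1 ∧ ¬p2)) ∨ ((¬p4 → p4) → (¬p4 ∨ p2)) = True
    (p3 → ¬p2) ∧ (¬p1 ∧ ¬p2) = False
      p3 → ¬p2 = True
        ¬p2 = True
      ¬p1 ∧ ¬p2 = False
        ¬p1 = False
        ¬p2 = True
    (¬p4 → p4) → (¬p4 ∨ p2) = True
      ¬p4 → p4 = False
        ¬p4 = True
      ¬p4 ∨ p2 = True
        ¬p4 = True
  ¬(((¬p4 ∧ p1) → p2)) = True
    (¬p4 ∧ p1) → p2 = False
      ¬p4 ∧ p1 = True
        ¬p4 = True
Both conjuncts True, so the formula holds.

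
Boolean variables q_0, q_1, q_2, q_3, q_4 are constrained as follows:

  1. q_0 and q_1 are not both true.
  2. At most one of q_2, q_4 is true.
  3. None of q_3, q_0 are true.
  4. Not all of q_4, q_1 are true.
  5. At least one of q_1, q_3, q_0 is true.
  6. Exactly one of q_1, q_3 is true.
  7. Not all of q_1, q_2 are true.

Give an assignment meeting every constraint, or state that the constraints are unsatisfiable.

q_0 = False, q_1 = True, q_2 = False, q_3 = False, q_4 = False

  (1) q_0=F, q_1=T — not both ✓
  (2) {q_2, q_4}: 0 true — at most one ✓
  (3) {q_3, q_0}: 0 true — none ✓
  (4) {q_4, q_1}: 1/2 true — not all ✓
  (5) {q_1, q_3, q_0}: 1 true — at least one ✓
  (6) {q_1, q_3}: 1 true — exactly one ✓
  (7) {q_1, q_2}: 1/2 true — not all ✓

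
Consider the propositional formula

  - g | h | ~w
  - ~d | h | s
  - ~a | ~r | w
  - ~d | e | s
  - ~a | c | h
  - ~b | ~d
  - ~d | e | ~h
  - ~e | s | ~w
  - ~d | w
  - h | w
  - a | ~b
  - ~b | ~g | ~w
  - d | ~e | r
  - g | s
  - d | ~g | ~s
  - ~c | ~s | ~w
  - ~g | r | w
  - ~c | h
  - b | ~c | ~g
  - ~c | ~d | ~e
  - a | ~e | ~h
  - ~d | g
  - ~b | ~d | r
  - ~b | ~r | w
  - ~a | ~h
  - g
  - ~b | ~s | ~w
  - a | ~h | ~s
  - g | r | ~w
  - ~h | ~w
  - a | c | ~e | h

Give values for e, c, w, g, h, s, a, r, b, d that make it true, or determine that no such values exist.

e=F, c=F, w=T, g=T, h=F, s=T, a=F, r=T, b=F, d=T

Unit clause (g) forces g = True.
Set e = False.
Set c = False.
Set w = True.
  then (~b | ~g | ~w) forces b = False.
  then (~h | ~w) forces h = False.
  then (~a | c | h) forces a = False.
Set s = True.
  then (d | ~g | ~s) forces d = True.
Set r = True.
All clauses satisfied.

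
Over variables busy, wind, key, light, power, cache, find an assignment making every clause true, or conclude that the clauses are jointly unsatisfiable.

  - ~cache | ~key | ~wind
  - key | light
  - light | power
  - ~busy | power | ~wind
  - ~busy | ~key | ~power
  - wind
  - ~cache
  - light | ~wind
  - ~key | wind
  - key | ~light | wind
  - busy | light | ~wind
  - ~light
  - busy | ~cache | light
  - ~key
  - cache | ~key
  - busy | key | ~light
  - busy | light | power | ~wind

The formula is unsatisfiable.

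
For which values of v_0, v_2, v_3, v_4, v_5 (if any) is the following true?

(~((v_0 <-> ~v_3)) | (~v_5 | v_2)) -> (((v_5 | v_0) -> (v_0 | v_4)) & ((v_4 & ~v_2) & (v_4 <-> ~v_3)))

v_0: False, v_2: False, v_3: True, v_4: False, v_5: True

  (~((v_0 <-> ~v_3)) | (~v_5 | v_2)) -> (((v_5 | v_0) -> (v_0 | v_4)) & ((v_4 & ~v_2) & (v_4 <-> ~v_3))) = True
    ~((v_0 <-> ~v_3)) | (~v_5 | v_2) = False
      ~((v_0 <-> ~v_3)) = False
        v_0 <-> ~v_3 = True
          ~v_3 = False
      ~v_5 | v_2 = False
        ~v_5 = False
    ((v_5 | v_0) -> (v_0 | v_4)) & ((v_4 & ~v_2) & (v_4 <-> ~v_3)) = False
      (v_5 | v_0) -> (v_0 | v_4) = False
        v_5 | v_0 = True
        v_0 | v_4 = False
      (v_4 & ~v_2) & (v_4 <-> ~v_3) = False
        v_4 & ~v_2 = False
          ~v_2 = True
        v_4 <-> ~v_3 = True
          ~v_3 = False
The formula evaluates to True.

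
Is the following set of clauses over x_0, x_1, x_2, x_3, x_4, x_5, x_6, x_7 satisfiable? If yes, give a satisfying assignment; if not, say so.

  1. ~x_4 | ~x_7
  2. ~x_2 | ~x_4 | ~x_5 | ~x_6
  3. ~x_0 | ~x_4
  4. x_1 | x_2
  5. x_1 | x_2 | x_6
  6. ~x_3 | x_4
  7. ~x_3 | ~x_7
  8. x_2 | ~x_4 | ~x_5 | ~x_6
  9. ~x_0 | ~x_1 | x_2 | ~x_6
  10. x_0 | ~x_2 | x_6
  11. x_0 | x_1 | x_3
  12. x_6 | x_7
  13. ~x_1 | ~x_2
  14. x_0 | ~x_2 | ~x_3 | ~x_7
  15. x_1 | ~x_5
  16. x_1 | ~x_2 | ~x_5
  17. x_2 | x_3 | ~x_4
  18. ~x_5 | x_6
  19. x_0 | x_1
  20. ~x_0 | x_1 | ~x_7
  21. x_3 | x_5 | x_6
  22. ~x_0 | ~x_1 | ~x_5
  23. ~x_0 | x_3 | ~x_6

x_0 = False, x_1 = True, x_2 = False, x_3 = False, x_4 = False, x_5 = True, x_6 = True, x_7 = True

Set x_0 = False.
  then (x_0 | x_1) forces x_1 = True.
  then (~x_1 | ~x_2) forces x_2 = False.
Set x_3 = False.
  then (x_2 | x_3 | ~x_4) forces x_4 = False.
Set x_5 = True.
  then (~x_5 | x_6) forces x_6 = True.
Set x_7 = True.
All clauses satisfied.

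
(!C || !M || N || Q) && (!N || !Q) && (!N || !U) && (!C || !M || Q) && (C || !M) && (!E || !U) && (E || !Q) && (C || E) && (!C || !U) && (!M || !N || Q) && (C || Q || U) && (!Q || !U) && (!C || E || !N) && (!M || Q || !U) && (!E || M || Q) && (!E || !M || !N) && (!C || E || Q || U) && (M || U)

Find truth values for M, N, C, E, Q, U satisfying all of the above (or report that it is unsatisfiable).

Set M = True.
  then (C || !M) forces C = True.
  then (!C || !U) forces U = False.
  then (!C || !M || Q) forces Q = True.
  then (E || !Q) forces E = True.
  then (!E || !M || !N) forces N = False.
All clauses satisfied.

M=T, N=F, C=T, E=T, Q=T, U=F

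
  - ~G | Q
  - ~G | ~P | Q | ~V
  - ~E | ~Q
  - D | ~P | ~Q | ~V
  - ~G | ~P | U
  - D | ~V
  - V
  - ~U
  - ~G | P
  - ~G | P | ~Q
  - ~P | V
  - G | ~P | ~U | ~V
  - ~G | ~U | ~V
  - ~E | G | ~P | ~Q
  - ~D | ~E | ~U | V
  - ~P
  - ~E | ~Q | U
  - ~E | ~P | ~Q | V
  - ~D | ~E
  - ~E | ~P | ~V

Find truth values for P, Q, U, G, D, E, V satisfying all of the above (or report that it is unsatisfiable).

P: False; Q: True; U: False; G: False; D: True; E: False; V: True

Unit clause (V) forces V = True.
Unit clause (~U) forces U = False.
Unit clause (~P) forces P = False.
In (D | ~V) only D is left, so D = True.
In (~G | P) only ~G is left, so G = False.
In (~D | ~E) only ~E is left, so E = False.
Set Q = True.
All clauses satisfied.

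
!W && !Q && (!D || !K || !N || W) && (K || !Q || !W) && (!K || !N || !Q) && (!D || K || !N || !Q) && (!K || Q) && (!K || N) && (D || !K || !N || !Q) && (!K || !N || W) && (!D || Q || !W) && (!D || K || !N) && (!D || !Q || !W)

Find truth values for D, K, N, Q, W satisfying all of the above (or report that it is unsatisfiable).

D = False, K = False, N = False, Q = False, W = False

Unit clause (!W) forces W = False.
Unit clause (!Q) forces Q = False.
In (!K || Q) only !K is left, so K = False.
Set D = False.
Set N = False.
All clauses satisfied.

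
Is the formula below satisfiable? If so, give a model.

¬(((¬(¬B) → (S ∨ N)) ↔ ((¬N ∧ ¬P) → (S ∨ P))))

P: True, B: True, S: False, N: False

  ¬(((¬(¬B) → (S ∨ N)) ↔ ((¬N ∧ ¬P) → (S ∨ P)))) = True
    (¬(¬B) → (S ∨ N)) ↔ ((¬N ∧ ¬P) → (S ∨ P)) = False
      ¬(¬B) → (S ∨ N) = False
        ¬(¬B) = True
          ¬B = False
        S ∨ N = False
      (¬N ∧ ¬P) → (S ∨ P) = True
        ¬N ∧ ¬P = False
          ¬N = True
          ¬P = False
        S ∨ P = True
The formula evaluates to True.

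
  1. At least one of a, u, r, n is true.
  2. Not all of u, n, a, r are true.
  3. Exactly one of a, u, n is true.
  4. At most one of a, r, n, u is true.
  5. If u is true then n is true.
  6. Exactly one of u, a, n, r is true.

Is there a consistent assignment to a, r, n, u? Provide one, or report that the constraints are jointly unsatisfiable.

a=F, r=F, n=T, u=F

  (1) {a, u, r, n}: 1 true — at least one ✓
  (2) {u, n, a, r}: 1/4 true — not all ✓
  (3) {a, u, n}: 1 true — exactly one ✓
  (4) {a, r, n, u}: 1 true — at most one ✓
  (5) u=F ⇒ n: vacuous ✓
  (6) {u, a, n, r}: 1 true — exactly one ✓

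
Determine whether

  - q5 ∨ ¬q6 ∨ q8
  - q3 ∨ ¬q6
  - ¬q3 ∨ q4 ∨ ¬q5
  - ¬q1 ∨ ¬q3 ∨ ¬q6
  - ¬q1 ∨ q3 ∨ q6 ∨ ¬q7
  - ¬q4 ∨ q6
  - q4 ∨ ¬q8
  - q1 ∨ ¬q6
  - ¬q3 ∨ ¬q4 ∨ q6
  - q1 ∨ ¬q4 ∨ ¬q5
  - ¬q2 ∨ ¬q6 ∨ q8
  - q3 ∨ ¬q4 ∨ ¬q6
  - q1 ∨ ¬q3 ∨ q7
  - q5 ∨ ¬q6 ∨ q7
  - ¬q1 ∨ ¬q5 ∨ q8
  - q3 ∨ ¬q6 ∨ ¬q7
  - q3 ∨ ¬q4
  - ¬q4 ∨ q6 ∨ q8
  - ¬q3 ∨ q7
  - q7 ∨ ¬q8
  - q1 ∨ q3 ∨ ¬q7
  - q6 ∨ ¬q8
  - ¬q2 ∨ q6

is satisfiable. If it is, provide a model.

Set q1 = False.
  then (q1 ∨ ¬q6) forces q6 = False.
  then (q6 ∨ ¬q8) forces q8 = False.
  then (¬q2 ∨ q6) forces q2 = False.
  then (¬q4 ∨ q6) forces q4 = False.
Set q3 = False.
  then (q1 ∨ q3 ∨ ¬q7) forces q7 = False.
Set q5 = False.
All clauses satisfied.

q1 = False, q2 = False, q3 = False, q4 = False, q5 = False, q6 = False, q7 = False, q8 = False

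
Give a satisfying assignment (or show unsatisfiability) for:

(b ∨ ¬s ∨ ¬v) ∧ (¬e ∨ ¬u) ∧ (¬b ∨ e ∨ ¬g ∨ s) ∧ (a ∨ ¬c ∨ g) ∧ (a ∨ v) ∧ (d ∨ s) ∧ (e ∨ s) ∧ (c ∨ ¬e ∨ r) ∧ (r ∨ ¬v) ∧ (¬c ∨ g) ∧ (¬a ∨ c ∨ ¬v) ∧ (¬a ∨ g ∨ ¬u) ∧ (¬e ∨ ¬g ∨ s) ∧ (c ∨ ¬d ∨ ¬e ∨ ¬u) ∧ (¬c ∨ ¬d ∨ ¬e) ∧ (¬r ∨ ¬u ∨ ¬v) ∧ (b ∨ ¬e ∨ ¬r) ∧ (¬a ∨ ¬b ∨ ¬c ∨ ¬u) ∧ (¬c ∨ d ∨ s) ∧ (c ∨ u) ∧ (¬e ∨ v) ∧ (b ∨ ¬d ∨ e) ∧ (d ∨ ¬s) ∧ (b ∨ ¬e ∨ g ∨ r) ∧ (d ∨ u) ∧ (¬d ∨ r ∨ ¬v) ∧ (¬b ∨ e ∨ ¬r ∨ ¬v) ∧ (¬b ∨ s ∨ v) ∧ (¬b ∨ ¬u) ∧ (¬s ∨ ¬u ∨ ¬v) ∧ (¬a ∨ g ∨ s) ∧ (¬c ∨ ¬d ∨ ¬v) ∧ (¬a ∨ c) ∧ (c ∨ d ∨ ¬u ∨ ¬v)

Set e = False.
  then (e ∨ s) forces s = True.
  then (d ∨ ¬s) forces d = True.
  then (b ∨ ¬d ∨ e) forces b = True.
  then (¬b ∨ ¬u) forces u = False.
  then (c ∨ u) forces c = True.
  then (¬c ∨ ¬d ∨ ¬v) forces v = False.
  then (a ∨ v) forces a = True.
  then (¬c ∨ g) forces g = True.
Set r = True.
All clauses satisfied.

e: False, u: False, b: True, a: True, v: False, c: True, s: True, r: True, g: True, d: True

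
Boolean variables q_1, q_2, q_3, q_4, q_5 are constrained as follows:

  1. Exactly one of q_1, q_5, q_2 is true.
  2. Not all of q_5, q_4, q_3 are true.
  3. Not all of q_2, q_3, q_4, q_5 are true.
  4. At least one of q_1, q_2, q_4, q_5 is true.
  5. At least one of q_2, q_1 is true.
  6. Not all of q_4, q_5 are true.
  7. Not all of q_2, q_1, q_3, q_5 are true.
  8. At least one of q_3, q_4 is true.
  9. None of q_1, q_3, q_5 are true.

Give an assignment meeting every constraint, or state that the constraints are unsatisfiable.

q_1: False, q_2: True, q_3: False, q_4: True, q_5: False

  (1) {q_1, q_5, q_2}: 1 true — exactly one ✓
  (2) {q_5, q_4, q_3}: 1/3 true — not all ✓
  (3) {q_2, q_3, q_4, q_5}: 2/4 true — not all ✓
  (4) {q_1, q_2, q_4, q_5}: 2 true — at least one ✓
  (5) {q_2, q_1}: 1 true — at least one ✓
  (6) {q_4, q_5}: 1/2 true — not all ✓
  (7) {q_2, q_1, q_3, q_5}: 1/4 true — not all ✓
  (8) {q_3, q_4}: 1 true — at least one ✓
  (9) {q_1, q_3, q_5}: 0 true — none ✓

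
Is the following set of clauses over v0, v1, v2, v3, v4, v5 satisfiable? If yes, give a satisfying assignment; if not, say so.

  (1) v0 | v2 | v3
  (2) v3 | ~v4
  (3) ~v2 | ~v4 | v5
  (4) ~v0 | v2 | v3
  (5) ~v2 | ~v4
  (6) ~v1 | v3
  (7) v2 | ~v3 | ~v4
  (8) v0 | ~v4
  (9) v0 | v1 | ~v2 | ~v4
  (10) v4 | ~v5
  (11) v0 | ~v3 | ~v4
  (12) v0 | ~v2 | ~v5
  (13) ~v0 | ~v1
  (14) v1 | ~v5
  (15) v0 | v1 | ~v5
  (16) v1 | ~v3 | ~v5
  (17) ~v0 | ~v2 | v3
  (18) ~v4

v0 = False, v1 = False, v2 = False, v3 = True, v4 = False, v5 = False

Unit clause (~v4) forces v4 = False.
In (v4 | ~v5) only ~v5 is left, so v5 = False.
Set v0 = False.
Set v1 = False.
Set v2 = False.
  then (v0 | v2 | v3) forces v3 = True.
All clauses satisfied.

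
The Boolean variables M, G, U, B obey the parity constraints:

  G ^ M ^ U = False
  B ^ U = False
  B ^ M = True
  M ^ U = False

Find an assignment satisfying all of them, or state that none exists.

Adding constraints 2, 3, 4 mod 2: every variable appears an even number of times on the left, so the left side is 0.
But the right sides sum to 1 (mod 2). 0 ≠ 1 — the system is inconsistent.

No satisfying assignment exists.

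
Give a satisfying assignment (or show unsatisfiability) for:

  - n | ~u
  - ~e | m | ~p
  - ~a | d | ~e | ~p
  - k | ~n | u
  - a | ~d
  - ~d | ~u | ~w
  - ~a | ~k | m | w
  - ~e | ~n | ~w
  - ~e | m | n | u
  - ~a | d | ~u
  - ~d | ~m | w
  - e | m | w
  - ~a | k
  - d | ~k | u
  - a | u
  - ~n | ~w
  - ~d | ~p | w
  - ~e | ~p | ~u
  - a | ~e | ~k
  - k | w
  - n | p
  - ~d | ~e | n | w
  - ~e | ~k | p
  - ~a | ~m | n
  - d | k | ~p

Set m = False.
Set k = True.
Set d = True.
  then (a | ~d) forces a = True.
  then (~a | ~k | m | w) forces w = True.
  then (~n | ~w) forces n = False.
  then (n | p) forces p = True.
  then (n | ~u) forces u = False.
  then (~e | m | ~p) forces e = False.
All clauses satisfied.

m = False, k = True, d = True, e = False, a = True, p = True, n = False, w = True, u = False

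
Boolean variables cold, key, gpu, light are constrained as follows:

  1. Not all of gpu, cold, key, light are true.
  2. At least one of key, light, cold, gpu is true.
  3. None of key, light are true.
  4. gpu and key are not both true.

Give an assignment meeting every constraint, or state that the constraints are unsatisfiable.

cold = False, key = False, gpu = True, light = False

  (1) {gpu, cold, key, light}: 1/4 true — not all ✓
  (2) {key, light, cold, gpu}: 1 true — at least one ✓
  (3) {key, light}: 0 true — none ✓
  (4) gpu=T, key=F — not both ✓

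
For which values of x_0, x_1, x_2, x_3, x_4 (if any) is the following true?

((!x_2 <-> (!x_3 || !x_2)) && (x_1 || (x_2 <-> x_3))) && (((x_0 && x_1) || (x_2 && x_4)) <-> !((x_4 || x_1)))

x_0=F, x_1=T, x_2=F, x_3=T, x_4=T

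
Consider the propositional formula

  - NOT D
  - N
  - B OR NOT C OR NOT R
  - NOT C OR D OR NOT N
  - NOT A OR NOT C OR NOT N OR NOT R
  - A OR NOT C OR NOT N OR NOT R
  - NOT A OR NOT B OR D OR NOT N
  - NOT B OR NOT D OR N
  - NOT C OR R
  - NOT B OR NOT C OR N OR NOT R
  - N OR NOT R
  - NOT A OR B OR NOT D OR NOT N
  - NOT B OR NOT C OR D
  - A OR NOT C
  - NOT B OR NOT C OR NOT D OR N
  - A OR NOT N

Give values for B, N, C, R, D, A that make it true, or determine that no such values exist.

Unit clause (NOT D) forces D = False.
Unit clause (N) forces N = True.
In (NOT C OR D OR NOT N) only NOT C is left, so C = False.
In (A OR NOT N) only A is left, so A = True.
In (NOT A OR NOT B OR D OR NOT N) only NOT B is left, so B = False.
Set R = True.
All clauses satisfied.

B = False, N = True, C = False, R = True, D = False, A = True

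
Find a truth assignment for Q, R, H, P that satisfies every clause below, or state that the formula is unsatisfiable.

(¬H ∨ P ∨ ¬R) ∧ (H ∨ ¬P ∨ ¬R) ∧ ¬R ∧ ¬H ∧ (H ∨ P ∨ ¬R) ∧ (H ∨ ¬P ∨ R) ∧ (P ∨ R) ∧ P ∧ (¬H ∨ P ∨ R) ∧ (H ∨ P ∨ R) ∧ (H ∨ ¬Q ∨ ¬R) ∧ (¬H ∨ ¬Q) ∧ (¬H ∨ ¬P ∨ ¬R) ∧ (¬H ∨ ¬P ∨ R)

Case R = True:
  Clause (¬R) is falsified — contradiction.
Case R = False:
  (¬H) forces H = False.
  (H ∨ ¬P ∨ R) forces P = False.
  Clause (P ∨ R) is falsified — contradiction.
Both cases fail, so the formula is unsatisfiable.

The formula is unsatisfiable.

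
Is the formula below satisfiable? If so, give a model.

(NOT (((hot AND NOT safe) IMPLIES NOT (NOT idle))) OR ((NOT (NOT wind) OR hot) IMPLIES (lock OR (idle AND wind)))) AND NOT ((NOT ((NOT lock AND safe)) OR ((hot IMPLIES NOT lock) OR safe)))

The conjunct NOT ((NOT ((NOT lock AND safe)) OR ((hot IMPLIES NOT lock) OR safe))) is unsatisfiable on its own:
  safe=F, lock=F, hot=F: evaluates to False.
  safe=F, lock=F, hot=T: evaluates to False.
  safe=F, lock=T, hot=F: evaluates to False.
  safe=F, lock=T, hot=T: evaluates to False.
  safe=T, lock=F, hot=F: evaluates to False.
  safe=T, lock=F, hot=T: evaluates to False.
  safe=T, lock=T, hot=F: evaluates to False.
  safe=T, lock=T, hot=T: evaluates to False.
So the whole conjunction is unsatisfiable.

The formula is unsatisfiable.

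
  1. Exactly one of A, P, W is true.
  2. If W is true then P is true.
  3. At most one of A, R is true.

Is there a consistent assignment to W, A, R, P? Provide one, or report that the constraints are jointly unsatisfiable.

W = False; A = False; R = True; P = True

  (1) {A, P, W}: 1 true — exactly one ✓
  (2) W=F ⇒ P: vacuous ✓
  (3) {A, R}: 1 true — at most one ✓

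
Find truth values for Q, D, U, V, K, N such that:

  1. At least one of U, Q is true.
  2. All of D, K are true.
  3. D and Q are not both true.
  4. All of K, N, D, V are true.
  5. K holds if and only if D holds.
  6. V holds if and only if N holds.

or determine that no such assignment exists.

Q=F, D=T, U=T, V=T, K=T, N=T

  (1) {U, Q}: 1 true — at least one ✓
  (2) {D, K}: all 2 true ✓
  (3) D=T, Q=F — not both ✓
  (4) {K, N, D, V}: all 4 true ✓
  (5) K=T, D=T — same ✓
  (6) V=T, N=T — same ✓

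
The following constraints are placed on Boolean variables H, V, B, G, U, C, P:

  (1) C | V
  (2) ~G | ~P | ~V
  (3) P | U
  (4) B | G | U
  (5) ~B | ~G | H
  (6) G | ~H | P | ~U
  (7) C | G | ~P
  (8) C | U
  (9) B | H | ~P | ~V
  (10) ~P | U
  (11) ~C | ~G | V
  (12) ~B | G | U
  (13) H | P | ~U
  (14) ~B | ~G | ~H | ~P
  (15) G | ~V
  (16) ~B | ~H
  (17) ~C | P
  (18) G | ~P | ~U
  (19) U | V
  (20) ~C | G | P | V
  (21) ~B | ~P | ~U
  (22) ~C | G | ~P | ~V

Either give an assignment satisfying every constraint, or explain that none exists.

Set H = True.
  then (~B | ~H) forces B = False.
Try V = False:
  (C | V) forces C = True.
  (~C | ~G | V) forces G = False.
  (B | G | U) forces U = True.
  (G | ~H | P | ~U) forces P = True.
  clause (G | ~P | ~U) is falsified — backtrack.
So V = True.
  then (G | ~V) forces G = True.
  then (~G | ~P | ~V) forces P = False.
  then (P | U) forces U = True.
  then (~C | P) forces C = False.
All clauses satisfied.

H=T, V=T, B=F, G=T, U=T, C=F, P=F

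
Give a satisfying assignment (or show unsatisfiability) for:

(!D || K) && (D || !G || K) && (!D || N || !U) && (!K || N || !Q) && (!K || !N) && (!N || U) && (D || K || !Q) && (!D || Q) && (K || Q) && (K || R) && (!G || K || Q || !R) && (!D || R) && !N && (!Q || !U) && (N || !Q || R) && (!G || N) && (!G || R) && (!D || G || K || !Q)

N = False, D = False, K = True, G = False, Q = False, R = False, U = False

Unit clause (!N) forces N = False.
In (!G || N) only !G is left, so G = False.
Try D = True:
  (!D || K) forces K = True.
  (!D || N || !U) forces U = False.
  (!K || N || !Q) forces Q = False.
  clause (!D || Q) is falsified — backtrack.
So D = False.
Set K = True.
  then (!K || N || !Q) forces Q = False.
Set R = False.
Set U = False.
All clauses satisfied.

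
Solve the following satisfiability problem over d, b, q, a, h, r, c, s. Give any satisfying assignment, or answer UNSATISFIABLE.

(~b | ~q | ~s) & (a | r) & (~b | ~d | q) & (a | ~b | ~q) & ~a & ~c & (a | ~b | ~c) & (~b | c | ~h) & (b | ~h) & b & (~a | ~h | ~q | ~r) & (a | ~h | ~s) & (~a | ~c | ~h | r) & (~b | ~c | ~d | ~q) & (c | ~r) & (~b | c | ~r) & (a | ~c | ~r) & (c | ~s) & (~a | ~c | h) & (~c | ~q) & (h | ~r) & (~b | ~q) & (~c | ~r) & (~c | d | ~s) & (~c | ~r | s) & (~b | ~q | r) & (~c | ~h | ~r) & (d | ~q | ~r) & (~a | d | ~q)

Case a = True:
  Clause (~a) is falsified — contradiction.
Case a = False:
  (a | r) forces r = True.
  (~c) forces c = False.
  Clause (c | ~r) is falsified — contradiction.
Both cases fail, so the formula is unsatisfiable.

No satisfying assignment exists.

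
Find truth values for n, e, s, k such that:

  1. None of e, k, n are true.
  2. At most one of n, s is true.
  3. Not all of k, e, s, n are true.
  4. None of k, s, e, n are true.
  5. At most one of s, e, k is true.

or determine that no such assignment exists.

n=F, e=F, s=F, k=F

  (1) {e, k, n}: 0 true — none ✓
  (2) {n, s}: 0 true — at most one ✓
  (3) {k, e, s, n}: 0/4 true — not all ✓
  (4) {k, s, e, n}: 0 true — none ✓
  (5) {s, e, k}: 0 true — at most one ✓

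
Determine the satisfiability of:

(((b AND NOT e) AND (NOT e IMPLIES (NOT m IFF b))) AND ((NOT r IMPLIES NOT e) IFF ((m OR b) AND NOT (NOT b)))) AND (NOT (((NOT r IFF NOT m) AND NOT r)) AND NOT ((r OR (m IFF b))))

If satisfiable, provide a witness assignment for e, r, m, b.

Case b = True: the formula simplifies to ((NOT e AND (NOT e IMPLIES NOT m)) AND (NOT r IMPLIES NOT e)) AND (NOT (((NOT r IFF NOT m) AND NOT r)) AND NOT ((r OR m))).
  e = True: the conjunct NOT e is False.
  e = False: simplifies to NOT m AND (NOT (((NOT r IFF NOT m) AND NOT r)) AND NOT ((r OR m))).
    r = True: the conjunct NOT ((r OR m)) becomes NOT ((True OR m)) = False.
    r = False: simplifies to NOT m AND (NOT (NOT m) AND NOT m).
      m = True: the conjunct NOT m is False.
      m = False: the conjunct NOT (NOT m) becomes NOT (NOT False) = False.
Case b = False: the conjunct b is False.
Both cases fail — unsatisfiable.

Unsatisfiable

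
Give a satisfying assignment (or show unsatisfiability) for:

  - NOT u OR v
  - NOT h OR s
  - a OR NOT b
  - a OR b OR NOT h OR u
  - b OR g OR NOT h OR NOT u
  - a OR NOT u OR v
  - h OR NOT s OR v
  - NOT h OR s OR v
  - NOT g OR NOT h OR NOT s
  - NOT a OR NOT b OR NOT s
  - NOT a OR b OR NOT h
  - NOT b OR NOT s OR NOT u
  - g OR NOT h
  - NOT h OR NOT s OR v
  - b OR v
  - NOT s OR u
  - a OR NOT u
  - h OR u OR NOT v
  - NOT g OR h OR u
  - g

Unit clause (g) forces g = True.
Set b = True.
  then (a OR NOT b) forces a = True.
  then (NOT a OR NOT b OR NOT s) forces s = False.
  then (NOT h OR s) forces h = False.
  then (NOT g OR h OR u) forces u = True.
  then (NOT u OR v) forces v = True.
All clauses satisfied.

b=T, u=T, h=F, v=T, g=T, a=T, s=F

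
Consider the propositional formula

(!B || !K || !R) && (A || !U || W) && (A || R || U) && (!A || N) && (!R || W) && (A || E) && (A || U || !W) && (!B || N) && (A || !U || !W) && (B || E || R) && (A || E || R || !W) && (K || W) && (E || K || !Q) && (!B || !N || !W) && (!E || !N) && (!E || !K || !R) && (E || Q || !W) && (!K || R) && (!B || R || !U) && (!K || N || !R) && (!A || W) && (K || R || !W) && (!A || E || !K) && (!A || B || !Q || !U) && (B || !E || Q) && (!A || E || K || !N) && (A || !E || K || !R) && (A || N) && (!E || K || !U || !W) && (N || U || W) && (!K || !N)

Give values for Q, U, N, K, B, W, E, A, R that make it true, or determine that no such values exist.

Case N = True:
  (!E || !N) forces E = False.
  (A || E) forces A = True.
  (!A || W) forces W = True.
  (!B || !N || !W) forces B = False.
  (B || E || R) forces R = True.
  (E || Q || !W) forces Q = True.
  (E || K || !Q) forces K = True.
  Clause (!A || E || !K) is falsified — contradiction.
Case N = False:
  (!A || N) forces A = False.
  Clause (A || N) is falsified — contradiction.
Both cases fail, so the formula is unsatisfiable.

UNSATISFIABLE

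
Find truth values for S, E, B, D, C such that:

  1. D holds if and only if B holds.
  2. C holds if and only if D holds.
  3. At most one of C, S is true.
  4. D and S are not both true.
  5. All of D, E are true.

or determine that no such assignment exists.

S = False; E = True; B = True; D = True; C = True

  (1) D=T, B=T — same ✓
  (2) C=T, D=T — same ✓
  (3) {C, S}: 1 true — at most one ✓
  (4) D=T, S=F — not both ✓
  (5) {D, E}: all 2 true ✓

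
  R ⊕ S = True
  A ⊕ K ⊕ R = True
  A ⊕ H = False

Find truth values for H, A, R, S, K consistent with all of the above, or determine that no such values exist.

H: True, A: True, R: True, S: False, K: True

R ⊕ S = T ⊕ F = True ✓
A ⊕ K ⊕ R = T ⊕ T ⊕ T = True ✓
A ⊕ H = T ⊕ T = False ✓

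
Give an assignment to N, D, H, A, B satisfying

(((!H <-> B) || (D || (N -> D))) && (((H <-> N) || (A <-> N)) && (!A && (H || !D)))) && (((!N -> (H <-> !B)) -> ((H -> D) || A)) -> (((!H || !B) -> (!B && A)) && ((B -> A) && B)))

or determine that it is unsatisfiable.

N=T; D=F; H=T; A=F; B=F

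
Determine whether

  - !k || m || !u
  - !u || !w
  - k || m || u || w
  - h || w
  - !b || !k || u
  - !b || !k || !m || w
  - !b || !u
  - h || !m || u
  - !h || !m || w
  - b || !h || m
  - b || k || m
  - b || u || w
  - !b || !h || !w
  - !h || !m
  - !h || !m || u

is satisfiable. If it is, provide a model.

k = True, w = True, h = False, b = False, u = False, m = False

Set k = True.
Try w = False:
  (h || w) forces h = True.
  (!h || !m || w) forces m = False.
  (!k || m || !u) forces u = False.
  (!b || !k || u) forces b = False.
  clause (b || !h || m) is falsified — backtrack.
So w = True.
  then (!u || !w) forces u = False.
  then (!b || !k || u) forces b = False.
Set h = False.
  then (h || !m || u) forces m = False.
All clauses satisfied.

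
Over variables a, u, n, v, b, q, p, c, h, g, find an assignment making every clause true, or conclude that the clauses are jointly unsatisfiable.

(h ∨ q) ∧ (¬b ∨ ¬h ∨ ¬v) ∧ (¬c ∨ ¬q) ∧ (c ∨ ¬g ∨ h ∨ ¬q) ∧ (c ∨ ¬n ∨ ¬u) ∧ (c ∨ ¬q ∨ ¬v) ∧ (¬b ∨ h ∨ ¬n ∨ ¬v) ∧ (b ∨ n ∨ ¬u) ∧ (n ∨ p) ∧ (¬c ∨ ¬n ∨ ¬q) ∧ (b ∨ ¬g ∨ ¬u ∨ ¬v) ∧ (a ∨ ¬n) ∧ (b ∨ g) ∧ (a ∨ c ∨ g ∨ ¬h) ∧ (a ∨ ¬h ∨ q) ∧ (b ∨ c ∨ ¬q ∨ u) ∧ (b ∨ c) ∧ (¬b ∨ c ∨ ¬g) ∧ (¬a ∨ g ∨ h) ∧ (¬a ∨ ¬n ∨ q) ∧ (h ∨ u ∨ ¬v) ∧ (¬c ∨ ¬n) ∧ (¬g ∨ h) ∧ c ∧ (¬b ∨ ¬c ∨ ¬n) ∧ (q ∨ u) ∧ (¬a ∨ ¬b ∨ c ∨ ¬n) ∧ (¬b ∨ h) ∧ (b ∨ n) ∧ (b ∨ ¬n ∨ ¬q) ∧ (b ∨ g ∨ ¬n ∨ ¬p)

Unit clause (c) forces c = True.
In (¬c ∨ ¬q) only ¬q is left, so q = False.
In (¬c ∨ ¬n) only ¬n is left, so n = False.
In (q ∨ u) only u is left, so u = True.
In (b ∨ n) only b is left, so b = True.
In (h ∨ q) only h is left, so h = True.
In (¬b ∨ ¬h ∨ ¬v) only ¬v is left, so v = False.
In (n ∨ p) only p is left, so p = True.
In (a ∨ ¬h ∨ q) only a is left, so a = True.
Set g = False.
All clauses satisfied.

a = True, u = True, n = False, v = False, b = True, q = False, p = True, c = True, h = True, g = False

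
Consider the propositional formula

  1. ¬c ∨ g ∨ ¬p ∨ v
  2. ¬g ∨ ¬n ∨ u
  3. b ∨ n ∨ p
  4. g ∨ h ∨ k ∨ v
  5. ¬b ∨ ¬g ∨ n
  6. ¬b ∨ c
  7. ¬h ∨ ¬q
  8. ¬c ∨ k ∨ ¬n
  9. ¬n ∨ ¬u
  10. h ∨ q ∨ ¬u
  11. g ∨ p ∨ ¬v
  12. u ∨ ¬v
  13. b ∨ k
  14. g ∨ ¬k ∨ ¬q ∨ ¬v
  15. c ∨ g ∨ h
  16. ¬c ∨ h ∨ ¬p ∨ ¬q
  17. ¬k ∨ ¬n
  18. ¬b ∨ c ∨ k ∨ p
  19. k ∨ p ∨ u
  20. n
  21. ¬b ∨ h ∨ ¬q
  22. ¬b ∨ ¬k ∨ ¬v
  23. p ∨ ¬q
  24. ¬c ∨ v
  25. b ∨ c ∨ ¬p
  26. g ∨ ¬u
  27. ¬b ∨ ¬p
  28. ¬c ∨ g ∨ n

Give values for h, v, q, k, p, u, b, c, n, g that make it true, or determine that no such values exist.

Case k = True:
  (¬k ∨ ¬n) forces n = False.
  Clause (n) is falsified — contradiction.
Case k = False:
  (b ∨ k) forces b = True.
  (¬b ∨ c) forces c = True.
  (¬c ∨ k ∨ ¬n) forces n = False.
  Clause (n) is falsified — contradiction.
Both cases fail, so the formula is unsatisfiable.

Unsatisfiable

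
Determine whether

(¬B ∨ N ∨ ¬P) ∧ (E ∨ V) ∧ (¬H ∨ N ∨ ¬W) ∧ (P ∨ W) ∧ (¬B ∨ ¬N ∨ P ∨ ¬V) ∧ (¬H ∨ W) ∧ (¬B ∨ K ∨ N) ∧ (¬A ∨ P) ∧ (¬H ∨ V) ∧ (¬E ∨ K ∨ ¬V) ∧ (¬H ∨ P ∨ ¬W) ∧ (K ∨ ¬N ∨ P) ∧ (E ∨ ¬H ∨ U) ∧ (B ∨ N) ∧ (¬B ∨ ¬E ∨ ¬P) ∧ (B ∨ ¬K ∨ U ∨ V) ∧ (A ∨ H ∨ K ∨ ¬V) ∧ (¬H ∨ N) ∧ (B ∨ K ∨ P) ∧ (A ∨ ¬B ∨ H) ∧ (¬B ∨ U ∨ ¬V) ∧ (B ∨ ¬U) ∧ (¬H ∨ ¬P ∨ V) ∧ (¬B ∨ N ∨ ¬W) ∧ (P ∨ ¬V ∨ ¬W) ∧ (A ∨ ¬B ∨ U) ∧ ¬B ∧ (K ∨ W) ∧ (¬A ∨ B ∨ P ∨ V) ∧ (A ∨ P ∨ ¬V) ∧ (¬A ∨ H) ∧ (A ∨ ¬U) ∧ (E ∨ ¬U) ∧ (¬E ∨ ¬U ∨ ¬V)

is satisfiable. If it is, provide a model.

K = True; V = True; P = True; E = False; U = False; W = False; B = False; H = False; N = True; A = False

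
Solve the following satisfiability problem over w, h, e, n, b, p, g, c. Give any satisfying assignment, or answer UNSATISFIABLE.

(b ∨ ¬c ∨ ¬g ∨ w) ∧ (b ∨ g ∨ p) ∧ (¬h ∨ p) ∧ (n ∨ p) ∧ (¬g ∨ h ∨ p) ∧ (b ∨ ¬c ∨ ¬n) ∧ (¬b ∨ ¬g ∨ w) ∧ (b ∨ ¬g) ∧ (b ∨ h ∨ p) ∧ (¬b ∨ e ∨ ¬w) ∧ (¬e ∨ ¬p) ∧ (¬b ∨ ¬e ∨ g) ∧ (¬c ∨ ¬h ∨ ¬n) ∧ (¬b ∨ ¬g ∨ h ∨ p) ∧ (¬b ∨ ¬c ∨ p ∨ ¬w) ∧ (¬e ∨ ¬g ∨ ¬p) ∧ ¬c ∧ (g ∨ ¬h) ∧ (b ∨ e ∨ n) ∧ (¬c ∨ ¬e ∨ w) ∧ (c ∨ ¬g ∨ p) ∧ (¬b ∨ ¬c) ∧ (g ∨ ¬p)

Unit clause (¬c) forces c = False.
Set w = False.
Try h = True:
  (¬h ∨ p) forces p = True.
  (¬e ∨ ¬p) forces e = False.
  (g ∨ ¬h) forces g = True.
  (¬b ∨ ¬g ∨ w) forces b = False.
  clause (b ∨ ¬g) is falsified — backtrack.
So h = False.
Set e = False.
Try n = False:
  (n ∨ p) forces p = True.
  (b ∨ e ∨ n) forces b = True.
  (¬b ∨ ¬g ∨ w) forces g = False.
  clause (g ∨ ¬p) is falsified — backtrack.
So n = True.
Try b = False:
  (b ∨ ¬g) forces g = False.
  (b ∨ g ∨ p) forces p = True.
  clause (g ∨ ¬p) is falsified — backtrack.
So b = True.
  then (¬b ∨ ¬g ∨ w) forces g = False.
  then (g ∨ ¬p) forces p = False.
All clauses satisfied.

w=F; h=F; e=F; n=T; b=T; p=F; g=F; c=F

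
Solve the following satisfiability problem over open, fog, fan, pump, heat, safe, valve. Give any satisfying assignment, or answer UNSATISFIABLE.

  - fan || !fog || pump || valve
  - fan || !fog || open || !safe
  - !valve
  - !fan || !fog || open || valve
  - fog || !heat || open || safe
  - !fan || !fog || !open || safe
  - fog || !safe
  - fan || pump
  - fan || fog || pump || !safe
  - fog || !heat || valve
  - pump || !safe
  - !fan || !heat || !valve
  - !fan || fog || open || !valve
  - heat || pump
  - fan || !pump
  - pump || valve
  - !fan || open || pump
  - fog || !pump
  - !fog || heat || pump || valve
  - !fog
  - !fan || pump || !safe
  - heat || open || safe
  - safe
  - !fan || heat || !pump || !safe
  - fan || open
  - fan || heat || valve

No satisfying assignment exists.

Case fog = True:
  Clause (!fog) is falsified — contradiction.
Case fog = False:
  (!valve) forces valve = False.
  (fog || !safe) forces safe = False.
  Clause (safe) is falsified — contradiction.
Both cases fail, so the formula is unsatisfiable.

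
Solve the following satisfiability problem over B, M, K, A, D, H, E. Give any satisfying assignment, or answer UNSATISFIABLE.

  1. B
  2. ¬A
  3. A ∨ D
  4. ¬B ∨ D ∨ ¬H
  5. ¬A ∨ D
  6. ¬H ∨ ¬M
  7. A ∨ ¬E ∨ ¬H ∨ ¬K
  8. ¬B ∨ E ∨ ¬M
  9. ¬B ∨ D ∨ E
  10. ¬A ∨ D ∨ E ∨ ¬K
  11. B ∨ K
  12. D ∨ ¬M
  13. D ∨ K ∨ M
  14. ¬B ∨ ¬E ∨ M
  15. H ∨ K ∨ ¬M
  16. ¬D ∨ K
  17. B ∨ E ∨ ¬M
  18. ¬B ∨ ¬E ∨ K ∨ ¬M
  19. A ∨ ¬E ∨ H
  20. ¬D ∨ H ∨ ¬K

B = True, M = False, K = True, A = False, D = True, H = True, E = False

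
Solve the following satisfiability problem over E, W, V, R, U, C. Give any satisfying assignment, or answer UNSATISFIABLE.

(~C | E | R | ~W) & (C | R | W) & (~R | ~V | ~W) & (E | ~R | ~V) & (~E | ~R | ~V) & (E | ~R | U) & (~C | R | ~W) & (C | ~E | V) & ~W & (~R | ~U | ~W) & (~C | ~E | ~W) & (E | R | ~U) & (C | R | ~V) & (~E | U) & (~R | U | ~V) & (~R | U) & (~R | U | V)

E=F, W=F, V=F, R=T, U=T, C=T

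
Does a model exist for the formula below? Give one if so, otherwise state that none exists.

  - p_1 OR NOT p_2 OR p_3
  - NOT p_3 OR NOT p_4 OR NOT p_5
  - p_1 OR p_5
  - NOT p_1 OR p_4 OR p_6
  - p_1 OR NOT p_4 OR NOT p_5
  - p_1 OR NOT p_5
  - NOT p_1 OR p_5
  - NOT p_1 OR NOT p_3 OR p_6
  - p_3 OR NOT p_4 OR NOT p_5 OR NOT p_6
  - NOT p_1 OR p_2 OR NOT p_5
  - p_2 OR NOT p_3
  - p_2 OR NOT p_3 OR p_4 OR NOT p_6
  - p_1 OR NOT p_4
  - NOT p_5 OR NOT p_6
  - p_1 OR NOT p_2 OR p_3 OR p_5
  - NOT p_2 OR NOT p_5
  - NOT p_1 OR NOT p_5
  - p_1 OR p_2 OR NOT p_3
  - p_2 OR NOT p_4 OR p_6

Case p_1 = True:
  (NOT p_1 OR p_5) forces p_5 = True.
  Clause (NOT p_1 OR NOT p_5) is falsified — contradiction.
Case p_1 = False:
  (p_1 OR p_5) forces p_5 = True.
  Clause (p_1 OR NOT p_5) is falsified — contradiction.
Both cases fail, so the formula is unsatisfiable.

The formula is unsatisfiable.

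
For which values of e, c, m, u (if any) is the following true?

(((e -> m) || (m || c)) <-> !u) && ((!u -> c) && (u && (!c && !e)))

Unsatisfiable — no assignment works.

Case e = True: the conjunct !e is False.
Case e = False: the formula simplifies to !u && ((!u -> c) && (u && !c)).
  u = True: the conjunct !u is False.
  u = False: the conjunct u is False.
Both cases fail — unsatisfiable.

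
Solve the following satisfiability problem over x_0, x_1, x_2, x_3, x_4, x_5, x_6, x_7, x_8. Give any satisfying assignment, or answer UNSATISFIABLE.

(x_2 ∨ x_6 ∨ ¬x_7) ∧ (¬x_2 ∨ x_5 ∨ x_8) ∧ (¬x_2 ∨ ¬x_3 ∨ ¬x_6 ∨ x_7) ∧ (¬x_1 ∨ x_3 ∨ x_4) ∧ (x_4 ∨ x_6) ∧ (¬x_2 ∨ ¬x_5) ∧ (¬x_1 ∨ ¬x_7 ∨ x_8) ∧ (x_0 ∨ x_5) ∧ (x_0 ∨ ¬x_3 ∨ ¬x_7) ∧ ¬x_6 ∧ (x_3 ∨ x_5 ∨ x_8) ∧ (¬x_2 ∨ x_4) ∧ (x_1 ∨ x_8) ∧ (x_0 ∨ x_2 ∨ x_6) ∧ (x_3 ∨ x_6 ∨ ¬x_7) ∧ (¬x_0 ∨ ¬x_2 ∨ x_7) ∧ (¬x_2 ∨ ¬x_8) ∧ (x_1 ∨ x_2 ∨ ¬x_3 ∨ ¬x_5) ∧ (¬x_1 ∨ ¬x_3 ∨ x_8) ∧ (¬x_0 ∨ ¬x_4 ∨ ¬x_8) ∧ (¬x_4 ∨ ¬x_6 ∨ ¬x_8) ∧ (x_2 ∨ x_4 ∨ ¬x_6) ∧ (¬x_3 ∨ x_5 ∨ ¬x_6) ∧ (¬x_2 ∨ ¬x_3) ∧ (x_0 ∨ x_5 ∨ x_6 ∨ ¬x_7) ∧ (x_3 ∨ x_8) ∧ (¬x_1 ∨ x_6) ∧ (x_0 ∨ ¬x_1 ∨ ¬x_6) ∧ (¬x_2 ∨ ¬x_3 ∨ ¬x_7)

Unsatisfiable — no assignment works.

Case x_6 = True:
  Clause (¬x_6) is falsified — contradiction.
Case x_6 = False:
  (x_4 ∨ x_6) forces x_4 = True.
  (¬x_1 ∨ x_6) forces x_1 = False.
  (x_1 ∨ x_8) forces x_8 = True.
  (¬x_2 ∨ ¬x_8) forces x_2 = False.
  (x_2 ∨ x_6 ∨ ¬x_7) forces x_7 = False.
  (x_0 ∨ x_2 ∨ x_6) forces x_0 = True.
  Clause (¬x_0 ∨ ¬x_4 ∨ ¬x_8) is falsified — contradiction.
Both cases fail, so the formula is unsatisfiable.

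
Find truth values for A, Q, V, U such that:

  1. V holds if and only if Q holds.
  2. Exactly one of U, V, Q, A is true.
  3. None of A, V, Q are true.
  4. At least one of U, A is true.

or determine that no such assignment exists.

A = False, Q = False, V = False, U = True

  (1) V=F, Q=F — same ✓
  (2) {U, V, Q, A}: 1 true — exactly one ✓
  (3) {A, V, Q}: 0 true — none ✓
  (4) {U, A}: 1 true — at least one ✓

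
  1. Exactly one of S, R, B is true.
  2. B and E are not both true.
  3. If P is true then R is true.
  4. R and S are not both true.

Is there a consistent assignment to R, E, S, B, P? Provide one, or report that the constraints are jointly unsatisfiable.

R=T; E=T; S=F; B=F; P=T

  (1) {S, R, B}: 1 true — exactly one ✓
  (2) B=F, E=T — not both ✓
  (3) P=T ⇒ R: T ✓
  (4) R=T, S=F — not both ✓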